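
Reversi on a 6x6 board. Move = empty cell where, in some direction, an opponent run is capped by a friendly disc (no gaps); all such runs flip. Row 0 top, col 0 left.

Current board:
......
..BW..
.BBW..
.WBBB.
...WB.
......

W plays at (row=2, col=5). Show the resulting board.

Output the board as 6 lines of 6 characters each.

Answer: ......
..BW..
.BBW.W
.WBBW.
...WB.
......

Derivation:
Place W at (2,5); scan 8 dirs for brackets.
Dir NW: first cell '.' (not opp) -> no flip
Dir N: first cell '.' (not opp) -> no flip
Dir NE: edge -> no flip
Dir W: first cell '.' (not opp) -> no flip
Dir E: edge -> no flip
Dir SW: opp run (3,4) capped by W -> flip
Dir S: first cell '.' (not opp) -> no flip
Dir SE: edge -> no flip
All flips: (3,4)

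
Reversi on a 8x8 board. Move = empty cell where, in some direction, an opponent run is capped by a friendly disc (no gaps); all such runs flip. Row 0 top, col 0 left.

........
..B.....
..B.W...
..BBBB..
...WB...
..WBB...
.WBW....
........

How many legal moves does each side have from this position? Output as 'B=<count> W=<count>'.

Answer: B=10 W=10

Derivation:
-- B to move --
(1,3): flips 1 -> legal
(1,4): flips 1 -> legal
(1,5): flips 1 -> legal
(2,3): no bracket -> illegal
(2,5): no bracket -> illegal
(4,1): no bracket -> illegal
(4,2): flips 2 -> legal
(5,0): no bracket -> illegal
(5,1): flips 1 -> legal
(6,0): flips 1 -> legal
(6,4): flips 1 -> legal
(7,0): flips 3 -> legal
(7,1): no bracket -> illegal
(7,2): flips 1 -> legal
(7,3): flips 1 -> legal
(7,4): no bracket -> illegal
B mobility = 10
-- W to move --
(0,1): no bracket -> illegal
(0,2): no bracket -> illegal
(0,3): no bracket -> illegal
(1,1): no bracket -> illegal
(1,3): no bracket -> illegal
(2,1): flips 1 -> legal
(2,3): flips 1 -> legal
(2,5): flips 1 -> legal
(2,6): no bracket -> illegal
(3,1): no bracket -> illegal
(3,6): no bracket -> illegal
(4,1): no bracket -> illegal
(4,2): flips 1 -> legal
(4,5): flips 2 -> legal
(4,6): flips 1 -> legal
(5,1): no bracket -> illegal
(5,5): flips 2 -> legal
(6,4): flips 3 -> legal
(6,5): flips 1 -> legal
(7,1): no bracket -> illegal
(7,2): flips 1 -> legal
(7,3): no bracket -> illegal
W mobility = 10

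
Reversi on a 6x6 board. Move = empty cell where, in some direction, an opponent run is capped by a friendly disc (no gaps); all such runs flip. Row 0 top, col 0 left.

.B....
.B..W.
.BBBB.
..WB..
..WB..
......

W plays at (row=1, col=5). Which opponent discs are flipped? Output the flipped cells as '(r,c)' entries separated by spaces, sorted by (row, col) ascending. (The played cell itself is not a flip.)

Dir NW: first cell '.' (not opp) -> no flip
Dir N: first cell '.' (not opp) -> no flip
Dir NE: edge -> no flip
Dir W: first cell 'W' (not opp) -> no flip
Dir E: edge -> no flip
Dir SW: opp run (2,4) (3,3) capped by W -> flip
Dir S: first cell '.' (not opp) -> no flip
Dir SE: edge -> no flip

Answer: (2,4) (3,3)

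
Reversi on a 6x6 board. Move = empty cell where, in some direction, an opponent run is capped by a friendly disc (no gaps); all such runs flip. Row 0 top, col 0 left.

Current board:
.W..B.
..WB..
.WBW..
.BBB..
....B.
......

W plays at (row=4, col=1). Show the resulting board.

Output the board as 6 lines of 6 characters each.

Place W at (4,1); scan 8 dirs for brackets.
Dir NW: first cell '.' (not opp) -> no flip
Dir N: opp run (3,1) capped by W -> flip
Dir NE: opp run (3,2) capped by W -> flip
Dir W: first cell '.' (not opp) -> no flip
Dir E: first cell '.' (not opp) -> no flip
Dir SW: first cell '.' (not opp) -> no flip
Dir S: first cell '.' (not opp) -> no flip
Dir SE: first cell '.' (not opp) -> no flip
All flips: (3,1) (3,2)

Answer: .W..B.
..WB..
.WBW..
.WWB..
.W..B.
......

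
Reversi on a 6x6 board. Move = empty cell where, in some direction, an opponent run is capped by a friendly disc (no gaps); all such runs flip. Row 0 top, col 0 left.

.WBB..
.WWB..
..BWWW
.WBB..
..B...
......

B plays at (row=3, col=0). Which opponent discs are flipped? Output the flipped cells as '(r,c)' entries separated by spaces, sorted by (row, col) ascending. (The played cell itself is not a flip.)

Answer: (3,1)

Derivation:
Dir NW: edge -> no flip
Dir N: first cell '.' (not opp) -> no flip
Dir NE: first cell '.' (not opp) -> no flip
Dir W: edge -> no flip
Dir E: opp run (3,1) capped by B -> flip
Dir SW: edge -> no flip
Dir S: first cell '.' (not opp) -> no flip
Dir SE: first cell '.' (not opp) -> no flip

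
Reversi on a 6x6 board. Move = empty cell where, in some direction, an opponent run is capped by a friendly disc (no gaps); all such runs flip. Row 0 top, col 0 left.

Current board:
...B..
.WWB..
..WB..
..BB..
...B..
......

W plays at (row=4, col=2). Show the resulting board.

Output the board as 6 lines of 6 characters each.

Answer: ...B..
.WWB..
..WB..
..WB..
..WB..
......

Derivation:
Place W at (4,2); scan 8 dirs for brackets.
Dir NW: first cell '.' (not opp) -> no flip
Dir N: opp run (3,2) capped by W -> flip
Dir NE: opp run (3,3), next='.' -> no flip
Dir W: first cell '.' (not opp) -> no flip
Dir E: opp run (4,3), next='.' -> no flip
Dir SW: first cell '.' (not opp) -> no flip
Dir S: first cell '.' (not opp) -> no flip
Dir SE: first cell '.' (not opp) -> no flip
All flips: (3,2)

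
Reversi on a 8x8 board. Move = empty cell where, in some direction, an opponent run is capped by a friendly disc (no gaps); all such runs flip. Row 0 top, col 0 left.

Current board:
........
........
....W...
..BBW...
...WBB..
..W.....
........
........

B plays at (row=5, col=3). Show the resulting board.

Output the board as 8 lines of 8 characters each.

Answer: ........
........
....W...
..BBW...
...BBB..
..WB....
........
........

Derivation:
Place B at (5,3); scan 8 dirs for brackets.
Dir NW: first cell '.' (not opp) -> no flip
Dir N: opp run (4,3) capped by B -> flip
Dir NE: first cell 'B' (not opp) -> no flip
Dir W: opp run (5,2), next='.' -> no flip
Dir E: first cell '.' (not opp) -> no flip
Dir SW: first cell '.' (not opp) -> no flip
Dir S: first cell '.' (not opp) -> no flip
Dir SE: first cell '.' (not opp) -> no flip
All flips: (4,3)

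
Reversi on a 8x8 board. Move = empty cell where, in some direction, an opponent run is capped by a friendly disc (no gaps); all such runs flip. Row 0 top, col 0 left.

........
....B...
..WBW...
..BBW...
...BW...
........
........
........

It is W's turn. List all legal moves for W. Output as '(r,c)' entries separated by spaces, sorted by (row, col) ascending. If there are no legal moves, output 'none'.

Answer: (0,4) (1,2) (3,1) (4,2) (5,2)

Derivation:
(0,3): no bracket -> illegal
(0,4): flips 1 -> legal
(0,5): no bracket -> illegal
(1,2): flips 1 -> legal
(1,3): no bracket -> illegal
(1,5): no bracket -> illegal
(2,1): no bracket -> illegal
(2,5): no bracket -> illegal
(3,1): flips 2 -> legal
(4,1): no bracket -> illegal
(4,2): flips 3 -> legal
(5,2): flips 1 -> legal
(5,3): no bracket -> illegal
(5,4): no bracket -> illegal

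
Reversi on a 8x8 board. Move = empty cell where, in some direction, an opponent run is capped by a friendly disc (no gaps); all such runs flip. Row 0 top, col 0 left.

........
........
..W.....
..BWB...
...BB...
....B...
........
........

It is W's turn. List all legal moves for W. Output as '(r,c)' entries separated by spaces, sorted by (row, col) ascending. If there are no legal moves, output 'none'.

Answer: (3,1) (3,5) (4,2) (5,3) (5,5)

Derivation:
(2,1): no bracket -> illegal
(2,3): no bracket -> illegal
(2,4): no bracket -> illegal
(2,5): no bracket -> illegal
(3,1): flips 1 -> legal
(3,5): flips 1 -> legal
(4,1): no bracket -> illegal
(4,2): flips 1 -> legal
(4,5): no bracket -> illegal
(5,2): no bracket -> illegal
(5,3): flips 1 -> legal
(5,5): flips 1 -> legal
(6,3): no bracket -> illegal
(6,4): no bracket -> illegal
(6,5): no bracket -> illegal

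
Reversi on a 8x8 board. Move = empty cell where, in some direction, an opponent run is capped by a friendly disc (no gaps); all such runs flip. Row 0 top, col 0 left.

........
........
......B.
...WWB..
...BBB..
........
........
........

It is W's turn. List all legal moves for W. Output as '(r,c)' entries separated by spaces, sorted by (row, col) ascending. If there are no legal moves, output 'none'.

(1,5): no bracket -> illegal
(1,6): no bracket -> illegal
(1,7): no bracket -> illegal
(2,4): no bracket -> illegal
(2,5): no bracket -> illegal
(2,7): no bracket -> illegal
(3,2): no bracket -> illegal
(3,6): flips 1 -> legal
(3,7): no bracket -> illegal
(4,2): no bracket -> illegal
(4,6): no bracket -> illegal
(5,2): flips 1 -> legal
(5,3): flips 1 -> legal
(5,4): flips 1 -> legal
(5,5): flips 1 -> legal
(5,6): flips 1 -> legal

Answer: (3,6) (5,2) (5,3) (5,4) (5,5) (5,6)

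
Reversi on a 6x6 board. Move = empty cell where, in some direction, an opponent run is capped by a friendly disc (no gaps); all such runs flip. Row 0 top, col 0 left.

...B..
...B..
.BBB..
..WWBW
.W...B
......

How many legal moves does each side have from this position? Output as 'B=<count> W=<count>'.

-- B to move --
(2,4): no bracket -> illegal
(2,5): flips 1 -> legal
(3,0): no bracket -> illegal
(3,1): flips 2 -> legal
(4,0): no bracket -> illegal
(4,2): flips 1 -> legal
(4,3): flips 2 -> legal
(4,4): flips 1 -> legal
(5,0): flips 2 -> legal
(5,1): no bracket -> illegal
(5,2): no bracket -> illegal
B mobility = 6
-- W to move --
(0,2): no bracket -> illegal
(0,4): no bracket -> illegal
(1,0): flips 1 -> legal
(1,1): flips 1 -> legal
(1,2): flips 1 -> legal
(1,4): flips 1 -> legal
(2,0): no bracket -> illegal
(2,4): no bracket -> illegal
(2,5): no bracket -> illegal
(3,0): no bracket -> illegal
(3,1): no bracket -> illegal
(4,3): no bracket -> illegal
(4,4): no bracket -> illegal
(5,4): no bracket -> illegal
(5,5): flips 1 -> legal
W mobility = 5

Answer: B=6 W=5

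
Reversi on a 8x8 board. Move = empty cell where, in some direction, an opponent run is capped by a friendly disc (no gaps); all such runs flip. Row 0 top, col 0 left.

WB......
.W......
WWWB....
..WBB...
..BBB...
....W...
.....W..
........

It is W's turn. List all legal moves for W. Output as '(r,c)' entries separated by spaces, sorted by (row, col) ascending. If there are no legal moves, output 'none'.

(0,2): flips 1 -> legal
(1,0): no bracket -> illegal
(1,2): no bracket -> illegal
(1,3): no bracket -> illegal
(1,4): flips 1 -> legal
(2,4): flips 3 -> legal
(2,5): no bracket -> illegal
(3,1): no bracket -> illegal
(3,5): flips 2 -> legal
(4,1): no bracket -> illegal
(4,5): no bracket -> illegal
(5,1): no bracket -> illegal
(5,2): flips 1 -> legal
(5,3): no bracket -> illegal
(5,5): flips 2 -> legal

Answer: (0,2) (1,4) (2,4) (3,5) (5,2) (5,5)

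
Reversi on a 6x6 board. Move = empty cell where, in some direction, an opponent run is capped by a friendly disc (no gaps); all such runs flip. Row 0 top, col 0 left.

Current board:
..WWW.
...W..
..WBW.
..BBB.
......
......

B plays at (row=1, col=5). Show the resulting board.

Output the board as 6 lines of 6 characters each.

Answer: ..WWW.
...W.B
..WBB.
..BBB.
......
......

Derivation:
Place B at (1,5); scan 8 dirs for brackets.
Dir NW: opp run (0,4), next=edge -> no flip
Dir N: first cell '.' (not opp) -> no flip
Dir NE: edge -> no flip
Dir W: first cell '.' (not opp) -> no flip
Dir E: edge -> no flip
Dir SW: opp run (2,4) capped by B -> flip
Dir S: first cell '.' (not opp) -> no flip
Dir SE: edge -> no flip
All flips: (2,4)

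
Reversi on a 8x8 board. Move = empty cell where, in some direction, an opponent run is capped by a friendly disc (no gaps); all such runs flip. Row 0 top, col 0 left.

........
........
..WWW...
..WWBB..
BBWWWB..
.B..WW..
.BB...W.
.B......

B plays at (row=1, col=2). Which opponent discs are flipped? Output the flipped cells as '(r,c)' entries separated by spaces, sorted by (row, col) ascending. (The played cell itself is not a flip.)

Dir NW: first cell '.' (not opp) -> no flip
Dir N: first cell '.' (not opp) -> no flip
Dir NE: first cell '.' (not opp) -> no flip
Dir W: first cell '.' (not opp) -> no flip
Dir E: first cell '.' (not opp) -> no flip
Dir SW: first cell '.' (not opp) -> no flip
Dir S: opp run (2,2) (3,2) (4,2), next='.' -> no flip
Dir SE: opp run (2,3) capped by B -> flip

Answer: (2,3)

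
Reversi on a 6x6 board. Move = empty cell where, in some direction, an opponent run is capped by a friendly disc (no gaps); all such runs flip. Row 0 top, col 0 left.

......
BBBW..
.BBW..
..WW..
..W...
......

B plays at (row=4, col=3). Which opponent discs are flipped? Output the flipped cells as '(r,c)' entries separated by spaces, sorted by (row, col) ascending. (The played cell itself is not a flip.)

Dir NW: opp run (3,2) capped by B -> flip
Dir N: opp run (3,3) (2,3) (1,3), next='.' -> no flip
Dir NE: first cell '.' (not opp) -> no flip
Dir W: opp run (4,2), next='.' -> no flip
Dir E: first cell '.' (not opp) -> no flip
Dir SW: first cell '.' (not opp) -> no flip
Dir S: first cell '.' (not opp) -> no flip
Dir SE: first cell '.' (not opp) -> no flip

Answer: (3,2)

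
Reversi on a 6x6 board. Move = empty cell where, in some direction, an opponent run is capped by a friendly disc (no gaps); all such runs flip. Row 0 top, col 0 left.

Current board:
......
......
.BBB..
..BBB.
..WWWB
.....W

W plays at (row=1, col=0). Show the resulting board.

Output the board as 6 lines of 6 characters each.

Place W at (1,0); scan 8 dirs for brackets.
Dir NW: edge -> no flip
Dir N: first cell '.' (not opp) -> no flip
Dir NE: first cell '.' (not opp) -> no flip
Dir W: edge -> no flip
Dir E: first cell '.' (not opp) -> no flip
Dir SW: edge -> no flip
Dir S: first cell '.' (not opp) -> no flip
Dir SE: opp run (2,1) (3,2) capped by W -> flip
All flips: (2,1) (3,2)

Answer: ......
W.....
.WBB..
..WBB.
..WWWB
.....W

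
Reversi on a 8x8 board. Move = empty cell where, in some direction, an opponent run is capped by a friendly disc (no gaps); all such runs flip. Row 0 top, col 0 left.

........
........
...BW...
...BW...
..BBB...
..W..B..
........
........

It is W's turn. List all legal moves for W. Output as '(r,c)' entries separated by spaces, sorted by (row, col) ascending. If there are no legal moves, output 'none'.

(1,2): flips 1 -> legal
(1,3): no bracket -> illegal
(1,4): no bracket -> illegal
(2,2): flips 1 -> legal
(3,1): no bracket -> illegal
(3,2): flips 2 -> legal
(3,5): no bracket -> illegal
(4,1): no bracket -> illegal
(4,5): no bracket -> illegal
(4,6): no bracket -> illegal
(5,1): flips 2 -> legal
(5,3): no bracket -> illegal
(5,4): flips 1 -> legal
(5,6): no bracket -> illegal
(6,4): no bracket -> illegal
(6,5): no bracket -> illegal
(6,6): no bracket -> illegal

Answer: (1,2) (2,2) (3,2) (5,1) (5,4)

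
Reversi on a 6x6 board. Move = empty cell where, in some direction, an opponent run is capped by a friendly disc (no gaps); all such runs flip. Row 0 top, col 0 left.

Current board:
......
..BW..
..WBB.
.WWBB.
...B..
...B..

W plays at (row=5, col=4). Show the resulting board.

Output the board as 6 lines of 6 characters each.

Place W at (5,4); scan 8 dirs for brackets.
Dir NW: opp run (4,3) capped by W -> flip
Dir N: first cell '.' (not opp) -> no flip
Dir NE: first cell '.' (not opp) -> no flip
Dir W: opp run (5,3), next='.' -> no flip
Dir E: first cell '.' (not opp) -> no flip
Dir SW: edge -> no flip
Dir S: edge -> no flip
Dir SE: edge -> no flip
All flips: (4,3)

Answer: ......
..BW..
..WBB.
.WWBB.
...W..
...BW.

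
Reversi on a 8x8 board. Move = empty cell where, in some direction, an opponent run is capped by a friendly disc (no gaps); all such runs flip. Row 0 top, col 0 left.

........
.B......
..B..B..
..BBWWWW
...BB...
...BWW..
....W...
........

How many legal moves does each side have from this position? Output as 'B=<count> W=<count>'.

Answer: B=9 W=9

Derivation:
-- B to move --
(2,3): no bracket -> illegal
(2,4): flips 1 -> legal
(2,6): flips 1 -> legal
(2,7): no bracket -> illegal
(4,5): flips 1 -> legal
(4,6): no bracket -> illegal
(4,7): flips 1 -> legal
(5,6): flips 2 -> legal
(6,3): no bracket -> illegal
(6,5): flips 1 -> legal
(6,6): flips 1 -> legal
(7,3): no bracket -> illegal
(7,4): flips 2 -> legal
(7,5): flips 1 -> legal
B mobility = 9
-- W to move --
(0,0): flips 4 -> legal
(0,1): no bracket -> illegal
(0,2): no bracket -> illegal
(1,0): no bracket -> illegal
(1,2): no bracket -> illegal
(1,3): no bracket -> illegal
(1,4): flips 1 -> legal
(1,5): flips 1 -> legal
(1,6): flips 1 -> legal
(2,0): no bracket -> illegal
(2,1): flips 2 -> legal
(2,3): no bracket -> illegal
(2,4): no bracket -> illegal
(2,6): no bracket -> illegal
(3,1): flips 2 -> legal
(4,1): no bracket -> illegal
(4,2): flips 1 -> legal
(4,5): no bracket -> illegal
(5,2): flips 2 -> legal
(6,2): flips 2 -> legal
(6,3): no bracket -> illegal
W mobility = 9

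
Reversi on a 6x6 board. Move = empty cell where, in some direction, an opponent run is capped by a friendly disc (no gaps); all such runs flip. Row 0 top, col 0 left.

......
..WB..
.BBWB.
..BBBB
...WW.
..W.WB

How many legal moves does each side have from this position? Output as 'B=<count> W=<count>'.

Answer: B=6 W=10

Derivation:
-- B to move --
(0,1): flips 2 -> legal
(0,2): flips 1 -> legal
(0,3): flips 1 -> legal
(1,1): flips 1 -> legal
(1,4): flips 1 -> legal
(4,1): no bracket -> illegal
(4,2): no bracket -> illegal
(4,5): no bracket -> illegal
(5,1): no bracket -> illegal
(5,3): flips 3 -> legal
B mobility = 6
-- W to move --
(0,2): no bracket -> illegal
(0,3): flips 1 -> legal
(0,4): no bracket -> illegal
(1,0): flips 2 -> legal
(1,1): flips 2 -> legal
(1,4): flips 3 -> legal
(1,5): no bracket -> illegal
(2,0): flips 2 -> legal
(2,5): flips 2 -> legal
(3,0): flips 1 -> legal
(3,1): no bracket -> illegal
(4,1): flips 1 -> legal
(4,2): flips 2 -> legal
(4,5): flips 1 -> legal
W mobility = 10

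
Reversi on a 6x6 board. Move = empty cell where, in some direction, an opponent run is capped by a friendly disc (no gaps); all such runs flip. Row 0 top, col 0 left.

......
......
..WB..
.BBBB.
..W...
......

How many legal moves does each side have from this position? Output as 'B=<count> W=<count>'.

-- B to move --
(1,1): flips 1 -> legal
(1,2): flips 1 -> legal
(1,3): flips 1 -> legal
(2,1): flips 1 -> legal
(4,1): no bracket -> illegal
(4,3): no bracket -> illegal
(5,1): flips 1 -> legal
(5,2): flips 1 -> legal
(5,3): flips 1 -> legal
B mobility = 7
-- W to move --
(1,2): no bracket -> illegal
(1,3): no bracket -> illegal
(1,4): no bracket -> illegal
(2,0): flips 1 -> legal
(2,1): no bracket -> illegal
(2,4): flips 2 -> legal
(2,5): no bracket -> illegal
(3,0): no bracket -> illegal
(3,5): no bracket -> illegal
(4,0): flips 1 -> legal
(4,1): no bracket -> illegal
(4,3): no bracket -> illegal
(4,4): flips 1 -> legal
(4,5): no bracket -> illegal
W mobility = 4

Answer: B=7 W=4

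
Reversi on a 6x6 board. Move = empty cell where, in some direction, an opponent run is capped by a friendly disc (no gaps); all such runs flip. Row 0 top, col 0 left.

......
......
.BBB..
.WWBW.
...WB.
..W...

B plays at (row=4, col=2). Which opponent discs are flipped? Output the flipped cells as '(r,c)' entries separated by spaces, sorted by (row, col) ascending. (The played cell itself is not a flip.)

Answer: (3,2) (4,3)

Derivation:
Dir NW: opp run (3,1), next='.' -> no flip
Dir N: opp run (3,2) capped by B -> flip
Dir NE: first cell 'B' (not opp) -> no flip
Dir W: first cell '.' (not opp) -> no flip
Dir E: opp run (4,3) capped by B -> flip
Dir SW: first cell '.' (not opp) -> no flip
Dir S: opp run (5,2), next=edge -> no flip
Dir SE: first cell '.' (not opp) -> no flip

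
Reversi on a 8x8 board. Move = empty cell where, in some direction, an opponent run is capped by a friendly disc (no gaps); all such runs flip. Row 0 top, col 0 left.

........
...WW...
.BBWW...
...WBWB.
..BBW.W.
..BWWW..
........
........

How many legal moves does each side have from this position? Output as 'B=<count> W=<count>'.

Answer: B=12 W=9

Derivation:
-- B to move --
(0,2): no bracket -> illegal
(0,3): flips 3 -> legal
(0,4): flips 3 -> legal
(0,5): no bracket -> illegal
(1,2): flips 1 -> legal
(1,5): flips 2 -> legal
(2,5): flips 2 -> legal
(2,6): no bracket -> illegal
(3,2): flips 1 -> legal
(3,7): no bracket -> illegal
(4,5): flips 1 -> legal
(4,7): no bracket -> illegal
(5,6): flips 4 -> legal
(5,7): no bracket -> illegal
(6,2): no bracket -> illegal
(6,3): flips 1 -> legal
(6,4): flips 3 -> legal
(6,5): flips 1 -> legal
(6,6): flips 3 -> legal
B mobility = 12
-- W to move --
(1,0): no bracket -> illegal
(1,1): flips 1 -> legal
(1,2): no bracket -> illegal
(2,0): flips 2 -> legal
(2,5): no bracket -> illegal
(2,6): flips 1 -> legal
(2,7): no bracket -> illegal
(3,0): no bracket -> illegal
(3,1): flips 2 -> legal
(3,2): flips 1 -> legal
(3,7): flips 1 -> legal
(4,1): flips 2 -> legal
(4,5): flips 1 -> legal
(4,7): no bracket -> illegal
(5,1): flips 2 -> legal
(6,1): no bracket -> illegal
(6,2): no bracket -> illegal
(6,3): no bracket -> illegal
W mobility = 9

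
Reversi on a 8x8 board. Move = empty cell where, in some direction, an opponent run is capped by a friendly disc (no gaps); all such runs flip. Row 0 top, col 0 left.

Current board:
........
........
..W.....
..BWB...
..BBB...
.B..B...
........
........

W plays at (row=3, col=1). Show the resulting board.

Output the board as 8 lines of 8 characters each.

Answer: ........
........
..W.....
.WWWB...
..BBB...
.B..B...
........
........

Derivation:
Place W at (3,1); scan 8 dirs for brackets.
Dir NW: first cell '.' (not opp) -> no flip
Dir N: first cell '.' (not opp) -> no flip
Dir NE: first cell 'W' (not opp) -> no flip
Dir W: first cell '.' (not opp) -> no flip
Dir E: opp run (3,2) capped by W -> flip
Dir SW: first cell '.' (not opp) -> no flip
Dir S: first cell '.' (not opp) -> no flip
Dir SE: opp run (4,2), next='.' -> no flip
All flips: (3,2)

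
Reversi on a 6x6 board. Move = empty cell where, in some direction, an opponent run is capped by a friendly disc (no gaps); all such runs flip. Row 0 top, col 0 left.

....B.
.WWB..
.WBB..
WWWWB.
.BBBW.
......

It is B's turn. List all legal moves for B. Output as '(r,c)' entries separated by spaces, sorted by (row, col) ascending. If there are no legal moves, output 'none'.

Answer: (0,0) (0,1) (0,2) (1,0) (2,0) (2,4) (4,0) (4,5) (5,4) (5,5)

Derivation:
(0,0): flips 1 -> legal
(0,1): flips 4 -> legal
(0,2): flips 1 -> legal
(0,3): no bracket -> illegal
(1,0): flips 4 -> legal
(2,0): flips 2 -> legal
(2,4): flips 1 -> legal
(3,5): no bracket -> illegal
(4,0): flips 1 -> legal
(4,5): flips 1 -> legal
(5,3): no bracket -> illegal
(5,4): flips 1 -> legal
(5,5): flips 2 -> legal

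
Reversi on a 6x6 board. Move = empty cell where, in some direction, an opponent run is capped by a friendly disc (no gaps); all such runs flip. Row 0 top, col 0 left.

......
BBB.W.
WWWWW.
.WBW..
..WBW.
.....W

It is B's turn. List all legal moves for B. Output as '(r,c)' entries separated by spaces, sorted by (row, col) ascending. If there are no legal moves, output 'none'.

(0,3): no bracket -> illegal
(0,4): no bracket -> illegal
(0,5): flips 2 -> legal
(1,3): flips 2 -> legal
(1,5): no bracket -> illegal
(2,5): no bracket -> illegal
(3,0): flips 3 -> legal
(3,4): flips 2 -> legal
(3,5): no bracket -> illegal
(4,0): no bracket -> illegal
(4,1): flips 3 -> legal
(4,5): flips 1 -> legal
(5,1): no bracket -> illegal
(5,2): flips 1 -> legal
(5,3): no bracket -> illegal
(5,4): no bracket -> illegal

Answer: (0,5) (1,3) (3,0) (3,4) (4,1) (4,5) (5,2)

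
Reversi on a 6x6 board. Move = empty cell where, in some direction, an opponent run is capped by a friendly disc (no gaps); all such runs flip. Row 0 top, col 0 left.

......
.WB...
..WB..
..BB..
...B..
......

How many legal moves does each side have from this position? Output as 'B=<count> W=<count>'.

-- B to move --
(0,0): flips 2 -> legal
(0,1): no bracket -> illegal
(0,2): no bracket -> illegal
(1,0): flips 1 -> legal
(1,3): no bracket -> illegal
(2,0): no bracket -> illegal
(2,1): flips 1 -> legal
(3,1): no bracket -> illegal
B mobility = 3
-- W to move --
(0,1): no bracket -> illegal
(0,2): flips 1 -> legal
(0,3): no bracket -> illegal
(1,3): flips 1 -> legal
(1,4): no bracket -> illegal
(2,1): no bracket -> illegal
(2,4): flips 1 -> legal
(3,1): no bracket -> illegal
(3,4): no bracket -> illegal
(4,1): no bracket -> illegal
(4,2): flips 1 -> legal
(4,4): flips 1 -> legal
(5,2): no bracket -> illegal
(5,3): no bracket -> illegal
(5,4): no bracket -> illegal
W mobility = 5

Answer: B=3 W=5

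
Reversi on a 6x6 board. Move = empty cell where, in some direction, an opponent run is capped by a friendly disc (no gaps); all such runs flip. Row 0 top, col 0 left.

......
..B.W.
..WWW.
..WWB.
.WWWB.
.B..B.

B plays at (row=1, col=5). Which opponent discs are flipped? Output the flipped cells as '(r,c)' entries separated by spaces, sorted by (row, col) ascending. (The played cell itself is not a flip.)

Answer: (2,4) (3,3) (4,2)

Derivation:
Dir NW: first cell '.' (not opp) -> no flip
Dir N: first cell '.' (not opp) -> no flip
Dir NE: edge -> no flip
Dir W: opp run (1,4), next='.' -> no flip
Dir E: edge -> no flip
Dir SW: opp run (2,4) (3,3) (4,2) capped by B -> flip
Dir S: first cell '.' (not opp) -> no flip
Dir SE: edge -> no flip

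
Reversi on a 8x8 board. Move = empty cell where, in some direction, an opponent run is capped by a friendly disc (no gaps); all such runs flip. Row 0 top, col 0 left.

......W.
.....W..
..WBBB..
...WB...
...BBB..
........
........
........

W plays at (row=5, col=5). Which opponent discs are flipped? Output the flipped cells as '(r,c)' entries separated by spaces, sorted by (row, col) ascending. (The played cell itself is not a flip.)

Dir NW: opp run (4,4) capped by W -> flip
Dir N: opp run (4,5), next='.' -> no flip
Dir NE: first cell '.' (not opp) -> no flip
Dir W: first cell '.' (not opp) -> no flip
Dir E: first cell '.' (not opp) -> no flip
Dir SW: first cell '.' (not opp) -> no flip
Dir S: first cell '.' (not opp) -> no flip
Dir SE: first cell '.' (not opp) -> no flip

Answer: (4,4)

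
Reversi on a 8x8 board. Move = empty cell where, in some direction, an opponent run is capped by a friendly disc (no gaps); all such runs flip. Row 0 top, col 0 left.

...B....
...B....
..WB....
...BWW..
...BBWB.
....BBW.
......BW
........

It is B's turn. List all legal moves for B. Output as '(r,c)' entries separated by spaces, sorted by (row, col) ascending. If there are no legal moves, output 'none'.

Answer: (1,1) (2,1) (2,4) (2,5) (2,6) (3,1) (3,6) (5,7)

Derivation:
(1,1): flips 1 -> legal
(1,2): no bracket -> illegal
(2,1): flips 1 -> legal
(2,4): flips 2 -> legal
(2,5): flips 3 -> legal
(2,6): flips 1 -> legal
(3,1): flips 1 -> legal
(3,2): no bracket -> illegal
(3,6): flips 3 -> legal
(4,7): no bracket -> illegal
(5,7): flips 1 -> legal
(6,5): no bracket -> illegal
(7,6): no bracket -> illegal
(7,7): no bracket -> illegal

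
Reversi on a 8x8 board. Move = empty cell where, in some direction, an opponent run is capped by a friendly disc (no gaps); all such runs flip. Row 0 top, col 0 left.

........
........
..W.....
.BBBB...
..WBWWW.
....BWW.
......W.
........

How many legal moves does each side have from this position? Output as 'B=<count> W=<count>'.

Answer: B=12 W=7

Derivation:
-- B to move --
(1,1): flips 1 -> legal
(1,2): flips 1 -> legal
(1,3): flips 1 -> legal
(2,1): no bracket -> illegal
(2,3): no bracket -> illegal
(3,5): no bracket -> illegal
(3,6): flips 1 -> legal
(3,7): no bracket -> illegal
(4,1): flips 1 -> legal
(4,7): flips 3 -> legal
(5,1): flips 1 -> legal
(5,2): flips 1 -> legal
(5,3): flips 1 -> legal
(5,7): flips 2 -> legal
(6,4): no bracket -> illegal
(6,5): no bracket -> illegal
(6,7): flips 2 -> legal
(7,5): no bracket -> illegal
(7,6): no bracket -> illegal
(7,7): flips 3 -> legal
B mobility = 12
-- W to move --
(2,0): flips 1 -> legal
(2,1): no bracket -> illegal
(2,3): flips 1 -> legal
(2,4): flips 2 -> legal
(2,5): no bracket -> illegal
(3,0): no bracket -> illegal
(3,5): no bracket -> illegal
(4,0): flips 1 -> legal
(4,1): no bracket -> illegal
(5,2): no bracket -> illegal
(5,3): flips 1 -> legal
(6,3): flips 1 -> legal
(6,4): flips 1 -> legal
(6,5): no bracket -> illegal
W mobility = 7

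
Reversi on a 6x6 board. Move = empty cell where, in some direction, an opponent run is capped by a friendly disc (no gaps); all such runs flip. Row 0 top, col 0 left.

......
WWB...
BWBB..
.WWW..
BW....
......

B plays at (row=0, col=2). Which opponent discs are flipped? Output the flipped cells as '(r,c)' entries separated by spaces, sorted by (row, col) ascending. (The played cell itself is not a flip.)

Answer: (1,1)

Derivation:
Dir NW: edge -> no flip
Dir N: edge -> no flip
Dir NE: edge -> no flip
Dir W: first cell '.' (not opp) -> no flip
Dir E: first cell '.' (not opp) -> no flip
Dir SW: opp run (1,1) capped by B -> flip
Dir S: first cell 'B' (not opp) -> no flip
Dir SE: first cell '.' (not opp) -> no flip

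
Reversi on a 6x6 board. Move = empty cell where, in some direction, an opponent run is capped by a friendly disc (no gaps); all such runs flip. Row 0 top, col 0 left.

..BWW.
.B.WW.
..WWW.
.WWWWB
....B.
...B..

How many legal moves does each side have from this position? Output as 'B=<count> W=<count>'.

Answer: B=2 W=4

Derivation:
-- B to move --
(0,5): flips 2 -> legal
(1,2): no bracket -> illegal
(1,5): no bracket -> illegal
(2,0): no bracket -> illegal
(2,1): no bracket -> illegal
(2,5): no bracket -> illegal
(3,0): flips 4 -> legal
(4,0): no bracket -> illegal
(4,1): no bracket -> illegal
(4,2): no bracket -> illegal
(4,3): no bracket -> illegal
(4,5): no bracket -> illegal
B mobility = 2
-- W to move --
(0,0): flips 1 -> legal
(0,1): flips 1 -> legal
(1,0): no bracket -> illegal
(1,2): no bracket -> illegal
(2,0): no bracket -> illegal
(2,1): no bracket -> illegal
(2,5): no bracket -> illegal
(4,2): no bracket -> illegal
(4,3): no bracket -> illegal
(4,5): no bracket -> illegal
(5,2): no bracket -> illegal
(5,4): flips 1 -> legal
(5,5): flips 1 -> legal
W mobility = 4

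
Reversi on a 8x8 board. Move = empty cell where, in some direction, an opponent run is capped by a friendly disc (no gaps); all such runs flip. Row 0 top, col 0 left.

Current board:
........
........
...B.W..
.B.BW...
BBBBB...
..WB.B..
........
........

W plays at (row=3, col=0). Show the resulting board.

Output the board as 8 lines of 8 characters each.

Answer: ........
........
...B.W..
WB.BW...
BWBBB...
..WB.B..
........
........

Derivation:
Place W at (3,0); scan 8 dirs for brackets.
Dir NW: edge -> no flip
Dir N: first cell '.' (not opp) -> no flip
Dir NE: first cell '.' (not opp) -> no flip
Dir W: edge -> no flip
Dir E: opp run (3,1), next='.' -> no flip
Dir SW: edge -> no flip
Dir S: opp run (4,0), next='.' -> no flip
Dir SE: opp run (4,1) capped by W -> flip
All flips: (4,1)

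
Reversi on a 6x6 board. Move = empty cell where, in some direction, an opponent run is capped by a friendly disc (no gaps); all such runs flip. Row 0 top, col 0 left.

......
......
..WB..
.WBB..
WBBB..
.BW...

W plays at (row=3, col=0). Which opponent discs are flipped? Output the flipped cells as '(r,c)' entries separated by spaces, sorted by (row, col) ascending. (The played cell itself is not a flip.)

Dir NW: edge -> no flip
Dir N: first cell '.' (not opp) -> no flip
Dir NE: first cell '.' (not opp) -> no flip
Dir W: edge -> no flip
Dir E: first cell 'W' (not opp) -> no flip
Dir SW: edge -> no flip
Dir S: first cell 'W' (not opp) -> no flip
Dir SE: opp run (4,1) capped by W -> flip

Answer: (4,1)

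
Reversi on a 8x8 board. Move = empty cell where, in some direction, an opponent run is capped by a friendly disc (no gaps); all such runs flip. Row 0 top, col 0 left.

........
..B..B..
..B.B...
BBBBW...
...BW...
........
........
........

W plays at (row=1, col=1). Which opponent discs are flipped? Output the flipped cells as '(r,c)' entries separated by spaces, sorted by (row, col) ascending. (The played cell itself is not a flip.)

Dir NW: first cell '.' (not opp) -> no flip
Dir N: first cell '.' (not opp) -> no flip
Dir NE: first cell '.' (not opp) -> no flip
Dir W: first cell '.' (not opp) -> no flip
Dir E: opp run (1,2), next='.' -> no flip
Dir SW: first cell '.' (not opp) -> no flip
Dir S: first cell '.' (not opp) -> no flip
Dir SE: opp run (2,2) (3,3) capped by W -> flip

Answer: (2,2) (3,3)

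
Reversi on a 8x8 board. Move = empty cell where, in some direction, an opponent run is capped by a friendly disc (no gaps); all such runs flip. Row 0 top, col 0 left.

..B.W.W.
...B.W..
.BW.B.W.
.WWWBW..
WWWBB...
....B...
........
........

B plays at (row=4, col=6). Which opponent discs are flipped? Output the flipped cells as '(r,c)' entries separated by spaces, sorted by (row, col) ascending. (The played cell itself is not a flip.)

Dir NW: opp run (3,5) capped by B -> flip
Dir N: first cell '.' (not opp) -> no flip
Dir NE: first cell '.' (not opp) -> no flip
Dir W: first cell '.' (not opp) -> no flip
Dir E: first cell '.' (not opp) -> no flip
Dir SW: first cell '.' (not opp) -> no flip
Dir S: first cell '.' (not opp) -> no flip
Dir SE: first cell '.' (not opp) -> no flip

Answer: (3,5)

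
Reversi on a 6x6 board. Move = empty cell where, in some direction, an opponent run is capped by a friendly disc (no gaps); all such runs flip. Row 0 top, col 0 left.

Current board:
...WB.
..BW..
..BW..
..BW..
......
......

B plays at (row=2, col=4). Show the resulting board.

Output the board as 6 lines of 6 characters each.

Place B at (2,4); scan 8 dirs for brackets.
Dir NW: opp run (1,3), next='.' -> no flip
Dir N: first cell '.' (not opp) -> no flip
Dir NE: first cell '.' (not opp) -> no flip
Dir W: opp run (2,3) capped by B -> flip
Dir E: first cell '.' (not opp) -> no flip
Dir SW: opp run (3,3), next='.' -> no flip
Dir S: first cell '.' (not opp) -> no flip
Dir SE: first cell '.' (not opp) -> no flip
All flips: (2,3)

Answer: ...WB.
..BW..
..BBB.
..BW..
......
......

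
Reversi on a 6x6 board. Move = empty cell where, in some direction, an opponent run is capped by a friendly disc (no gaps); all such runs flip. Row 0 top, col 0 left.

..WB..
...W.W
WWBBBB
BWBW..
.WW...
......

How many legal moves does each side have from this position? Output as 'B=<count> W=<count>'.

Answer: B=12 W=7

Derivation:
-- B to move --
(0,1): flips 1 -> legal
(0,4): flips 1 -> legal
(0,5): flips 1 -> legal
(1,0): flips 2 -> legal
(1,1): no bracket -> illegal
(1,2): flips 1 -> legal
(1,4): no bracket -> illegal
(3,4): flips 1 -> legal
(4,0): flips 1 -> legal
(4,3): flips 1 -> legal
(4,4): flips 1 -> legal
(5,0): flips 1 -> legal
(5,1): flips 2 -> legal
(5,2): flips 2 -> legal
(5,3): no bracket -> illegal
B mobility = 12
-- W to move --
(0,4): flips 1 -> legal
(1,1): flips 1 -> legal
(1,2): flips 2 -> legal
(1,4): flips 2 -> legal
(3,4): no bracket -> illegal
(3,5): flips 2 -> legal
(4,0): flips 1 -> legal
(4,3): flips 1 -> legal
W mobility = 7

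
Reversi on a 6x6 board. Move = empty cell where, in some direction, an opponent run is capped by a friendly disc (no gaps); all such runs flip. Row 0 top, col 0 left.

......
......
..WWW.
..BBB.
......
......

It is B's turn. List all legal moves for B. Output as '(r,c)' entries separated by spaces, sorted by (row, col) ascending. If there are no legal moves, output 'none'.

Answer: (1,1) (1,2) (1,3) (1,4) (1,5)

Derivation:
(1,1): flips 1 -> legal
(1,2): flips 2 -> legal
(1,3): flips 1 -> legal
(1,4): flips 2 -> legal
(1,5): flips 1 -> legal
(2,1): no bracket -> illegal
(2,5): no bracket -> illegal
(3,1): no bracket -> illegal
(3,5): no bracket -> illegal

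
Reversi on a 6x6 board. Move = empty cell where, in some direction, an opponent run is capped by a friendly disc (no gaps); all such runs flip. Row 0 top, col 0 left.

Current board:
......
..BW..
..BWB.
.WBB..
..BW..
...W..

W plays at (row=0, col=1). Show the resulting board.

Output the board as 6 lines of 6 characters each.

Answer: .W....
..WW..
..BWB.
.WBB..
..BW..
...W..

Derivation:
Place W at (0,1); scan 8 dirs for brackets.
Dir NW: edge -> no flip
Dir N: edge -> no flip
Dir NE: edge -> no flip
Dir W: first cell '.' (not opp) -> no flip
Dir E: first cell '.' (not opp) -> no flip
Dir SW: first cell '.' (not opp) -> no flip
Dir S: first cell '.' (not opp) -> no flip
Dir SE: opp run (1,2) capped by W -> flip
All flips: (1,2)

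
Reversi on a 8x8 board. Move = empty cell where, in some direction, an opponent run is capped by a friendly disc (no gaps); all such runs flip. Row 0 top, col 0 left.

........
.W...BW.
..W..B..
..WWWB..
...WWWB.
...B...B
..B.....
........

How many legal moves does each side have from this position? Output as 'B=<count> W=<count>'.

Answer: B=7 W=7

Derivation:
-- B to move --
(0,0): no bracket -> illegal
(0,1): no bracket -> illegal
(0,2): no bracket -> illegal
(0,5): no bracket -> illegal
(0,6): no bracket -> illegal
(0,7): flips 1 -> legal
(1,0): no bracket -> illegal
(1,2): no bracket -> illegal
(1,3): no bracket -> illegal
(1,7): flips 1 -> legal
(2,0): no bracket -> illegal
(2,1): no bracket -> illegal
(2,3): flips 2 -> legal
(2,4): no bracket -> illegal
(2,6): no bracket -> illegal
(2,7): no bracket -> illegal
(3,1): flips 3 -> legal
(3,6): no bracket -> illegal
(4,1): no bracket -> illegal
(4,2): flips 3 -> legal
(5,2): flips 2 -> legal
(5,4): no bracket -> illegal
(5,5): flips 1 -> legal
(5,6): no bracket -> illegal
B mobility = 7
-- W to move --
(0,4): no bracket -> illegal
(0,5): flips 3 -> legal
(0,6): no bracket -> illegal
(1,4): flips 1 -> legal
(2,4): no bracket -> illegal
(2,6): flips 1 -> legal
(3,6): flips 1 -> legal
(3,7): no bracket -> illegal
(4,2): no bracket -> illegal
(4,7): flips 1 -> legal
(5,1): no bracket -> illegal
(5,2): no bracket -> illegal
(5,4): no bracket -> illegal
(5,5): no bracket -> illegal
(5,6): no bracket -> illegal
(6,1): no bracket -> illegal
(6,3): flips 1 -> legal
(6,4): no bracket -> illegal
(6,6): no bracket -> illegal
(6,7): no bracket -> illegal
(7,1): flips 2 -> legal
(7,2): no bracket -> illegal
(7,3): no bracket -> illegal
W mobility = 7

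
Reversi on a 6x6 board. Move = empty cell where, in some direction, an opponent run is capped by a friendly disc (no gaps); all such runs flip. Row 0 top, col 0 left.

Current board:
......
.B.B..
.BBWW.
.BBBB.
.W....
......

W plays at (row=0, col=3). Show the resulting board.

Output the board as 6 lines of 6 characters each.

Place W at (0,3); scan 8 dirs for brackets.
Dir NW: edge -> no flip
Dir N: edge -> no flip
Dir NE: edge -> no flip
Dir W: first cell '.' (not opp) -> no flip
Dir E: first cell '.' (not opp) -> no flip
Dir SW: first cell '.' (not opp) -> no flip
Dir S: opp run (1,3) capped by W -> flip
Dir SE: first cell '.' (not opp) -> no flip
All flips: (1,3)

Answer: ...W..
.B.W..
.BBWW.
.BBBB.
.W....
......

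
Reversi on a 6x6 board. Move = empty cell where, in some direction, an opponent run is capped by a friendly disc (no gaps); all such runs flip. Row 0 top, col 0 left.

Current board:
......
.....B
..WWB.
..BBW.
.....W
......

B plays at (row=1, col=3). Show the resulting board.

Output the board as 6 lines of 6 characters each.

Place B at (1,3); scan 8 dirs for brackets.
Dir NW: first cell '.' (not opp) -> no flip
Dir N: first cell '.' (not opp) -> no flip
Dir NE: first cell '.' (not opp) -> no flip
Dir W: first cell '.' (not opp) -> no flip
Dir E: first cell '.' (not opp) -> no flip
Dir SW: opp run (2,2), next='.' -> no flip
Dir S: opp run (2,3) capped by B -> flip
Dir SE: first cell 'B' (not opp) -> no flip
All flips: (2,3)

Answer: ......
...B.B
..WBB.
..BBW.
.....W
......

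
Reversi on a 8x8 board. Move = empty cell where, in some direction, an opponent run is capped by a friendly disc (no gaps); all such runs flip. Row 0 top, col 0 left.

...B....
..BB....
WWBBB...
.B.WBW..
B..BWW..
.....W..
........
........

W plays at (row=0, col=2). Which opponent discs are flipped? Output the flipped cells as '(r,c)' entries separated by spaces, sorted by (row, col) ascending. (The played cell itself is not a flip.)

Dir NW: edge -> no flip
Dir N: edge -> no flip
Dir NE: edge -> no flip
Dir W: first cell '.' (not opp) -> no flip
Dir E: opp run (0,3), next='.' -> no flip
Dir SW: first cell '.' (not opp) -> no flip
Dir S: opp run (1,2) (2,2), next='.' -> no flip
Dir SE: opp run (1,3) (2,4) capped by W -> flip

Answer: (1,3) (2,4)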